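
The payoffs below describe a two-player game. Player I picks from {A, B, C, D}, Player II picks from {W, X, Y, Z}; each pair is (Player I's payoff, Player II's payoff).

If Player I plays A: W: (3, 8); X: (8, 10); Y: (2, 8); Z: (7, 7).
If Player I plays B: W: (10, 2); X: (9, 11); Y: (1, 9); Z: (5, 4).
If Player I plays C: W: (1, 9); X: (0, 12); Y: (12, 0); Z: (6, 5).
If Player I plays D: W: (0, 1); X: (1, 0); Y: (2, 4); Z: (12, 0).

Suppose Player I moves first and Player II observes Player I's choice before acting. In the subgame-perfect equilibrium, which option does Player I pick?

Player II best-responds to each possible Player I move:
- A: Player II compares 8, 10, 8, 7 and picks X; Player I would get 8.
- B: Player II compares 2, 11, 9, 4 and picks X; Player I would get 9.
- C: Player II compares 9, 12, 0, 5 and picks X; Player I would get 0.
- D: Player II compares 1, 0, 4, 0 and picks Y; Player I would get 2.
Player I's induced payoffs are 8, 9, 0, 2, so Player I commits to B. Subgame-perfect outcome: (B, X) with payoffs (9, 11).

B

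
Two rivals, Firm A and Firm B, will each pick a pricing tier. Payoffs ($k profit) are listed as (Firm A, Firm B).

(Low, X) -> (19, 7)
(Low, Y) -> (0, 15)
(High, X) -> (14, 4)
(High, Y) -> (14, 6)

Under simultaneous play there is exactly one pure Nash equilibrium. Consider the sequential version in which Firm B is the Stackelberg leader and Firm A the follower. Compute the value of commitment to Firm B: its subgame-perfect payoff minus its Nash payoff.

Backward induction with Firm B moving first.
- X → Firm A plays Low (best of 19, 14); Firm B gets 7.
- Y → Firm A plays High (best of 0, 14); Firm B gets 6.
Among 7, 6, the best is 7 at X. Subgame-perfect outcome: (Low, X) with payoffs (19, 7).
Now find the simultaneous Nash equilibrium.
Firm A's best replies: X→Low; Y→High.
Firm B's best replies: Low→Y; High→Y.
Only (High, Y) has each player best-responding; Nash payoffs (14, 6).
Firm B's commitment gain: 7 − 6 = 1.

1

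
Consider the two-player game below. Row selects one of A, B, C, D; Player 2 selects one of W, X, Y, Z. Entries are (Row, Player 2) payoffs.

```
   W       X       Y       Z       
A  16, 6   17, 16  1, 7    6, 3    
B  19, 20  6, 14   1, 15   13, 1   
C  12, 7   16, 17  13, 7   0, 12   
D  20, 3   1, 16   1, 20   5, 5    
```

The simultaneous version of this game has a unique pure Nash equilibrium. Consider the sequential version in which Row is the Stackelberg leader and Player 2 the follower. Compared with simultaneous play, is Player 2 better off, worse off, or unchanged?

Player 2 best-responds to each possible Row move:
- A: Player 2 compares 6, 16, 7, 3 and picks X; Row would get 17.
- B: Player 2 compares 20, 14, 15, 1 and picks W; Row would get 19.
- C: Player 2 compares 7, 17, 7, 12 and picks X; Row would get 16.
- D: Player 2 compares 3, 16, 20, 5 and picks Y; Row would get 1.
Row's induced payoffs are 17, 19, 16, 1, so Row commits to B. Subgame-perfect outcome: (B, W) with payoffs (19, 20).
Now find the simultaneous Nash equilibrium.
Row's best replies: W→D; X→A; Y→C; Z→B.
Player 2's best replies: A→X; B→W; C→X; D→Y.
The unique mutual best reply is (A, X), giving (17, 16).
Player 2 earns 20 sequentially versus 16 at the Nash outcome: better off.

better off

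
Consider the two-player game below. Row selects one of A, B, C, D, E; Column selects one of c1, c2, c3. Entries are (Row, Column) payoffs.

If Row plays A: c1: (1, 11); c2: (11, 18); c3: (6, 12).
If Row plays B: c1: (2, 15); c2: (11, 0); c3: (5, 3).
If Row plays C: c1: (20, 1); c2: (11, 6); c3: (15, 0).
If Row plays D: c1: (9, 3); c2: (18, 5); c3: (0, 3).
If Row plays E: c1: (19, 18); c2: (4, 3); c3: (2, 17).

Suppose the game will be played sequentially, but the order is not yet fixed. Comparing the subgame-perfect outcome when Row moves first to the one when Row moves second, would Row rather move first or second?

If Row leads: Column's best replies are A→c2, B→c1, C→c2, D→c2, E→c1; Row's induced payoffs 11, 2, 11, 18, 19; outcome (E, c1), payoffs (19, 18).
If Column leads: Row's best replies are c1→C, c2→D, c3→C; Column's induced payoffs 1, 5, 0; outcome (D, c2), payoffs (18, 5).
Row gets 19 moving first and 18 moving second, so Row prefers to move first.

first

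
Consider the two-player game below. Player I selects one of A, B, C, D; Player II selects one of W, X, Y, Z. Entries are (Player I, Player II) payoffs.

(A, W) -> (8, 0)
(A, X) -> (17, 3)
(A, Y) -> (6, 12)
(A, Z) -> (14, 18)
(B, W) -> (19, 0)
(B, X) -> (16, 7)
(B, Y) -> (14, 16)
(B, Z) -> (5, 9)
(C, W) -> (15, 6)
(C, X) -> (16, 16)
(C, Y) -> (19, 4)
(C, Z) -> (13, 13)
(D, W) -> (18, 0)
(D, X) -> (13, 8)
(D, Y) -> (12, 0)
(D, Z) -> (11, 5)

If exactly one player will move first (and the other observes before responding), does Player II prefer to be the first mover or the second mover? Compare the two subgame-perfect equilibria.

first

If Player I leads: Player II's best replies are A→Z, B→Y, C→X, D→X; Player I's induced payoffs 14, 14, 16, 13; outcome (C, X), payoffs (16, 16).
If Player II leads: Player I's best replies are W→B, X→A, Y→C, Z→A; Player II's induced payoffs 0, 3, 4, 18; outcome (A, Z), payoffs (14, 18).
Player II gets 18 moving first and 16 moving second, so Player II prefers to move first.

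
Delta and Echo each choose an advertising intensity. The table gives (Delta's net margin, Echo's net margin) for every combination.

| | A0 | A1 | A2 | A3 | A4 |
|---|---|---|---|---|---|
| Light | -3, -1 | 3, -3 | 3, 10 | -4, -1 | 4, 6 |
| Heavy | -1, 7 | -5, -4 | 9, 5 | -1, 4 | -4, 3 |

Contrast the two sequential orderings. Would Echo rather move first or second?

If Delta leads: Echo's best replies are Light→A2, Heavy→A0; Delta's induced payoffs 3, -1; outcome (Light, A2), payoffs (3, 10).
If Echo leads: Delta's best replies are A0→Heavy, A1→Light, A2→Heavy, A3→Heavy, A4→Light; Echo's induced payoffs 7, -3, 5, 4, 6; outcome (Heavy, A0), payoffs (-1, 7).
Echo gets 7 moving first and 10 moving second, so Echo prefers to move second.

second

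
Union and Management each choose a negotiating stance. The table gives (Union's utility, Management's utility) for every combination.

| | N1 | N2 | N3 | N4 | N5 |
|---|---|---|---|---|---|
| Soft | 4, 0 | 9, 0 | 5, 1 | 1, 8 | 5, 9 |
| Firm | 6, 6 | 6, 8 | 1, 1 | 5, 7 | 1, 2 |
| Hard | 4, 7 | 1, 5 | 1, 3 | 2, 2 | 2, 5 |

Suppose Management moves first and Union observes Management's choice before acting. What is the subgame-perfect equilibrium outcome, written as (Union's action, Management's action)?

(Soft, N5)

Union best-responds to each possible Management move:
- N1 → Union plays Firm (best of 4, 6, 4); Management gets 6.
- N2 → Union plays Soft (best of 9, 6, 1); Management gets 0.
- N3 → Union plays Soft (best of 5, 1, 1); Management gets 1.
- N4 → Union plays Firm (best of 1, 5, 2); Management gets 7.
- N5 → Union plays Soft (best of 5, 1, 2); Management gets 9.
Among 6, 0, 1, 7, 9, the best is 9 at N5. Subgame-perfect outcome: (Soft, N5) with payoffs (5, 9).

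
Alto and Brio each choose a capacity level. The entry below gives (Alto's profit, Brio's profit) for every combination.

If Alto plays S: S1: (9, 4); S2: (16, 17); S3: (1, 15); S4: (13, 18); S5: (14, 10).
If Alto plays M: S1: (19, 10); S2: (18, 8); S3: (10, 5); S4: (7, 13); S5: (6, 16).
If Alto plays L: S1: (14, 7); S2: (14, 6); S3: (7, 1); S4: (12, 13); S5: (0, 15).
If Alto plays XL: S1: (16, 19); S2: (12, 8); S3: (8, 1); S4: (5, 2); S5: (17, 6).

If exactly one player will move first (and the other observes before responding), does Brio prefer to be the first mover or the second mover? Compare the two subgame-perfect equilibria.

second

If Alto leads: Brio's best replies are S→S4, M→S5, L→S5, XL→S1; Alto's induced payoffs 13, 6, 0, 16; outcome (XL, S1), payoffs (16, 19).
If Brio leads: Alto's best replies are S1→M, S2→M, S3→M, S4→S, S5→XL; Brio's induced payoffs 10, 8, 5, 18, 6; outcome (S, S4), payoffs (13, 18).
Brio gets 18 moving first and 19 moving second, so Brio prefers to move second.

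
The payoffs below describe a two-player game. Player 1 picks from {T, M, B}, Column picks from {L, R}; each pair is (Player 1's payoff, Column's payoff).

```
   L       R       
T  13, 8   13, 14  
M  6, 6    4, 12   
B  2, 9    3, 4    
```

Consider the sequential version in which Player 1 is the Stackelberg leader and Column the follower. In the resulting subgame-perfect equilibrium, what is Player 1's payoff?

Solve by backward induction (Player 1 leads).
- T: BR = R, leader payoff 13.
- M: BR = R, leader payoff 4.
- B: BR = L, leader payoff 2.
Maximizing over 13, 4, 2, Player 1 chooses T. Subgame-perfect outcome: (T, R) with payoffs (13, 14).

13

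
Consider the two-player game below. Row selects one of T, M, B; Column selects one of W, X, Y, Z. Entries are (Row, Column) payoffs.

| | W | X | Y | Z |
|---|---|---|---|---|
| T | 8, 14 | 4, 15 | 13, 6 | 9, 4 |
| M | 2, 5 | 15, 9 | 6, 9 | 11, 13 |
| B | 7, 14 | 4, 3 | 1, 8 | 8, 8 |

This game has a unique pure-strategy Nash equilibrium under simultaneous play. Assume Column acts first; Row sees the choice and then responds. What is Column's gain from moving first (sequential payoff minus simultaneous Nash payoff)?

Row best-responds to each possible Column move:
- W → Row plays T (best of 8, 2, 7); Column gets 14.
- X → Row plays M (best of 4, 15, 4); Column gets 9.
- Y → Row plays T (best of 13, 6, 1); Column gets 6.
- Z → Row plays M (best of 9, 11, 8); Column gets 13.
Maximizing over 14, 9, 6, 13, Column chooses W. Subgame-perfect outcome: (T, W) with payoffs (8, 14).
Under simultaneous play:
Row's best replies: W→T; X→M; Y→T; Z→M.
Column's best replies: T→X; M→Z; B→W.
Only (M, Z) has each player best-responding; Nash payoffs (11, 13).
Column's commitment gain: 14 − 13 = 1.

1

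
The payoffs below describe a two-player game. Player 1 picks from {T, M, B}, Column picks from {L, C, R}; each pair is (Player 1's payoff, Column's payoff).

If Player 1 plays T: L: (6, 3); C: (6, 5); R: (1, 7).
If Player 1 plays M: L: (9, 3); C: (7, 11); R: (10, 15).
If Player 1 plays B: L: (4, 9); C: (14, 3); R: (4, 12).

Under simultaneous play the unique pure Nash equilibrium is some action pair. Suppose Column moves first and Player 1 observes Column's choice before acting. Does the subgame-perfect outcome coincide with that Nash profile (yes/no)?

Solve by backward induction (Column leads).
- L → Player 1 plays M (best of 6, 9, 4); Column gets 3.
- C → Player 1 plays B (best of 6, 7, 14); Column gets 3.
- R → Player 1 plays M (best of 1, 10, 4); Column gets 15.
Column's induced payoffs are 3, 3, 15, so Column commits to R. Subgame-perfect outcome: (M, R) with payoffs (10, 15).
For the simultaneous game, intersect best replies.
Player 1's best replies: L→M; C→B; R→M.
Column's best replies: T→R; M→R; B→R.
Only (M, R) has each player best-responding; Nash payoffs (10, 15).
Sequential outcome (M, R) coincides with the Nash profile (M, R).

yes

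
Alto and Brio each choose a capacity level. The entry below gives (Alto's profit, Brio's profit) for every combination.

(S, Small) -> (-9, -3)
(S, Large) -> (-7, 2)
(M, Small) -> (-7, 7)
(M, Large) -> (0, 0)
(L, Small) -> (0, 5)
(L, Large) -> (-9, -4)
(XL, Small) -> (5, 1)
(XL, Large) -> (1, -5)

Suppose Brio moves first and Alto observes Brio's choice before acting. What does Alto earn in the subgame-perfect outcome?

Alto best-responds to each possible Brio move:
- Small → Alto plays XL (best of -9, -7, 0, 5); Brio gets 1.
- Large → Alto plays XL (best of -7, 0, -9, 1); Brio gets -5.
Maximizing over 1, -5, Brio chooses Small. Subgame-perfect outcome: (XL, Small) with payoffs (5, 1).

5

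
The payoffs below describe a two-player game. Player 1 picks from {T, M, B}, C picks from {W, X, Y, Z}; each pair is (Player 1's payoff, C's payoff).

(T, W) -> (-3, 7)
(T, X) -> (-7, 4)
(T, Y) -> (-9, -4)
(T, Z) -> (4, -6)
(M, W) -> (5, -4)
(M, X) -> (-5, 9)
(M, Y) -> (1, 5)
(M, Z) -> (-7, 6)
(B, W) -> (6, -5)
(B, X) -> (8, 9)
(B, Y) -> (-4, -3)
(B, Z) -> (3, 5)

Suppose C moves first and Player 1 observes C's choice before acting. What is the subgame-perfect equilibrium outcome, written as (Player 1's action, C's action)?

(B, X)

Backward induction with C moving first.
- W → Player 1 plays B (best of -3, 5, 6); C gets -5.
- X → Player 1 plays B (best of -7, -5, 8); C gets 9.
- Y → Player 1 plays M (best of -9, 1, -4); C gets 5.
- Z → Player 1 plays T (best of 4, -7, 3); C gets -6.
Maximizing over -5, 9, 5, -6, C chooses X. Subgame-perfect outcome: (B, X) with payoffs (8, 9).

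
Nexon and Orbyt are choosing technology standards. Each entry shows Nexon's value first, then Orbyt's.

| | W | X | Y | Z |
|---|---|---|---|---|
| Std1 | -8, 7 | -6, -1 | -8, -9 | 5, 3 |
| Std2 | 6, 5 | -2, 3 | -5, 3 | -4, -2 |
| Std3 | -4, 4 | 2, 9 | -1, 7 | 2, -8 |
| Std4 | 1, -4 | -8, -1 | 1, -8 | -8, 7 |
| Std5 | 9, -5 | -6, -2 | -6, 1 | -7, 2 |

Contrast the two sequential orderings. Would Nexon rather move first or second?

first

If Nexon leads: Orbyt's best replies are Std1→W, Std2→W, Std3→X, Std4→Z, Std5→Z; Nexon's induced payoffs -8, 6, 2, -8, -7; outcome (Std2, W), payoffs (6, 5).
If Orbyt leads: Nexon's best replies are W→Std5, X→Std3, Y→Std4, Z→Std1; Orbyt's induced payoffs -5, 9, -8, 3; outcome (Std3, X), payoffs (2, 9).
Nexon gets 6 moving first and 2 moving second, so Nexon prefers to move first.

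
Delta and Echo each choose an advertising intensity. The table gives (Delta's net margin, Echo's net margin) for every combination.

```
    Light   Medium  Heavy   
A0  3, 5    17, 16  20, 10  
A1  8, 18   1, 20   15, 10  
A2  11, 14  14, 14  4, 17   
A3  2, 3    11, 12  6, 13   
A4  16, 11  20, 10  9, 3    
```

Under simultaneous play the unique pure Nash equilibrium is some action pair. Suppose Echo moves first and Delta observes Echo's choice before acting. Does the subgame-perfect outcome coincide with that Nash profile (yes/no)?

Solve by backward induction (Echo leads).
- Light: Delta compares 3, 8, 11, 2, 16 and picks A4; Echo would get 11.
- Medium: Delta compares 17, 1, 14, 11, 20 and picks A4; Echo would get 10.
- Heavy: Delta compares 20, 15, 4, 6, 9 and picks A0; Echo would get 10.
Among 11, 10, 10, the best is 11 at Light. Subgame-perfect outcome: (A4, Light) with payoffs (16, 11).
For the simultaneous game, intersect best replies.
Delta's best replies: Light→A4; Medium→A4; Heavy→A0.
Echo's best replies: A0→Medium; A1→Medium; A2→Heavy; A3→Heavy; A4→Light.
The unique mutual best reply is (A4, Light), giving (16, 11).
Sequential outcome (A4, Light) coincides with the Nash profile (A4, Light).

yes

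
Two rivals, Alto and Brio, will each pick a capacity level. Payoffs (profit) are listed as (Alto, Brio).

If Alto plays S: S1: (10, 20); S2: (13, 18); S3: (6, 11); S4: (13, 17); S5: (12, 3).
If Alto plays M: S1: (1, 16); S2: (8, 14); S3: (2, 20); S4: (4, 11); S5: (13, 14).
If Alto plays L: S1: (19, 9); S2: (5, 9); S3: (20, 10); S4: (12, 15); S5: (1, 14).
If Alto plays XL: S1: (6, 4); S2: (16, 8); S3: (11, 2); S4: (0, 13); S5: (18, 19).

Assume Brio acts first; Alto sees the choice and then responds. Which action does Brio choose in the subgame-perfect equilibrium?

Solve by backward induction (Brio leads).
- S1: BR = L, leader payoff 9.
- S2: BR = XL, leader payoff 8.
- S3: BR = L, leader payoff 10.
- S4: BR = S, leader payoff 17.
- S5: BR = XL, leader payoff 19.
Brio's induced payoffs are 9, 8, 10, 17, 19, so Brio commits to S5. Subgame-perfect outcome: (XL, S5) with payoffs (18, 19).

S5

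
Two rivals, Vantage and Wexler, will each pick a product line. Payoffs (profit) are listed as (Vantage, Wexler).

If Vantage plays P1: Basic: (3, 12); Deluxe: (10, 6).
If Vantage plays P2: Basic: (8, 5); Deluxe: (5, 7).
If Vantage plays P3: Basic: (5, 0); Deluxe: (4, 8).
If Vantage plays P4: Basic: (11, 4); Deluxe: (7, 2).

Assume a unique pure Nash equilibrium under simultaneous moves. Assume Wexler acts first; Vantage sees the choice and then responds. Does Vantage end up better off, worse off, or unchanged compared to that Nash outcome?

Solve by backward induction (Wexler leads).
- Basic: Vantage compares 3, 8, 5, 11 and picks P4; Wexler would get 4.
- Deluxe: Vantage compares 10, 5, 4, 7 and picks P1; Wexler would get 6.
Wexler's induced payoffs are 4, 6, so Wexler commits to Deluxe. Subgame-perfect outcome: (P1, Deluxe) with payoffs (10, 6).
Now find the simultaneous Nash equilibrium.
Vantage's best replies: Basic→P4; Deluxe→P1.
Wexler's best replies: P1→Basic; P2→Deluxe; P3→Deluxe; P4→Basic.
The unique mutual best reply is (P4, Basic), giving (11, 4).
Vantage earns 10 sequentially versus 11 at the Nash outcome: worse off.

worse off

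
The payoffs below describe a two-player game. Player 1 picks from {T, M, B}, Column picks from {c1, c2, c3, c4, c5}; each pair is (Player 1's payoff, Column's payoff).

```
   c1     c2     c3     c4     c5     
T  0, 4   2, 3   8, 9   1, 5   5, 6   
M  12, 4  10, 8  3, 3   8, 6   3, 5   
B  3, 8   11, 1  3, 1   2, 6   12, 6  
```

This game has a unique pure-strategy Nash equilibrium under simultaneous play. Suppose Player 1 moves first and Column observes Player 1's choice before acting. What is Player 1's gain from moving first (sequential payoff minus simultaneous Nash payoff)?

2

Work backward from Column's decision.
- T: Column compares 4, 3, 9, 5, 6 and picks c3; Player 1 would get 8.
- M: Column compares 4, 8, 3, 6, 5 and picks c2; Player 1 would get 10.
- B: Column compares 8, 1, 1, 6, 6 and picks c1; Player 1 would get 3.
Among 8, 10, 3, the best is 10 at M. Subgame-perfect outcome: (M, c2) with payoffs (10, 8).
Under simultaneous play:
Player 1's best replies: c1→M; c2→B; c3→T; c4→M; c5→B.
Column's best replies: T→c3; M→c2; B→c1.
Only (T, c3) has each player best-responding; Nash payoffs (8, 9).
Player 1's commitment gain: 10 − 8 = 2.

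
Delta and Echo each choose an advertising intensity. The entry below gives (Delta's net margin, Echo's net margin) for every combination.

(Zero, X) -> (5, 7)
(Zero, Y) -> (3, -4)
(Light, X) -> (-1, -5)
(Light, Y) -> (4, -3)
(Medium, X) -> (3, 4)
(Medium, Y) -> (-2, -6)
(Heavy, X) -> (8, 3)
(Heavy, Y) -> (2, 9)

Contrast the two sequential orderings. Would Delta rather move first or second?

If Delta leads: Echo's best replies are Zero→X, Light→Y, Medium→X, Heavy→Y; Delta's induced payoffs 5, 4, 3, 2; outcome (Zero, X), payoffs (5, 7).
If Echo leads: Delta's best replies are X→Heavy, Y→Light; Echo's induced payoffs 3, -3; outcome (Heavy, X), payoffs (8, 3).
Delta gets 5 moving first and 8 moving second, so Delta prefers to move second.

second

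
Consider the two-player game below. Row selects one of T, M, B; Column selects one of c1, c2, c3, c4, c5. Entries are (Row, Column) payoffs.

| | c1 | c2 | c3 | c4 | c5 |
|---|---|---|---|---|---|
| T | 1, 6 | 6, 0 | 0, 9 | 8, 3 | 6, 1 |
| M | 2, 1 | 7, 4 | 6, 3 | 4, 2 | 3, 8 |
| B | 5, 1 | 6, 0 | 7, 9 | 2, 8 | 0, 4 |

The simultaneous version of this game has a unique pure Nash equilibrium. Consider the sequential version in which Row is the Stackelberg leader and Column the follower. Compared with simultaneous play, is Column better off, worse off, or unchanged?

Column best-responds to each possible Row move:
- T → Column plays c3 (best of 6, 0, 9, 3, 1); Row gets 0.
- M → Column plays c5 (best of 1, 4, 3, 2, 8); Row gets 3.
- B → Column plays c3 (best of 1, 0, 9, 8, 4); Row gets 7.
Among 0, 3, 7, the best is 7 at B. Subgame-perfect outcome: (B, c3) with payoffs (7, 9).
For the simultaneous game, intersect best replies.
Row's best replies: c1→B; c2→M; c3→B; c4→T; c5→T.
Column's best replies: T→c3; M→c5; B→c3.
Only (B, c3) has each player best-responding; Nash payoffs (7, 9).
Column earns 9 sequentially versus 9 at the Nash outcome: unchanged.

unchanged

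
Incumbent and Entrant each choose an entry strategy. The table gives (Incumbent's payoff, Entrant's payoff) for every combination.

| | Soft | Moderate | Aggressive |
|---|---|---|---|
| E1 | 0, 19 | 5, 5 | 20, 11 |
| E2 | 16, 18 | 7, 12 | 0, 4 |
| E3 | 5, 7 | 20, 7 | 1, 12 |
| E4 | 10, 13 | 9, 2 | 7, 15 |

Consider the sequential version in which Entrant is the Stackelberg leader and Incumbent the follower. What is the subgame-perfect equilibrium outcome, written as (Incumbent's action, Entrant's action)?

(E2, Soft)

Incumbent best-responds to each possible Entrant move:
- Soft → Incumbent plays E2 (best of 0, 16, 5, 10); Entrant gets 18.
- Moderate → Incumbent plays E3 (best of 5, 7, 20, 9); Entrant gets 7.
- Aggressive → Incumbent plays E1 (best of 20, 0, 1, 7); Entrant gets 11.
Maximizing over 18, 7, 11, Entrant chooses Soft. Subgame-perfect outcome: (E2, Soft) with payoffs (16, 18).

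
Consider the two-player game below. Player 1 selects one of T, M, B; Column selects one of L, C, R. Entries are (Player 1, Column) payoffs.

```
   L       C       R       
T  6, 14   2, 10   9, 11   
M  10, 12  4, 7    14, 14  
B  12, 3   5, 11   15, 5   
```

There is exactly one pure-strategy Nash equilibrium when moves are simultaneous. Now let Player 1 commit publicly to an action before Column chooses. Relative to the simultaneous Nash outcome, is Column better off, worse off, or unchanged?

Solve by backward induction (Player 1 leads).
- T: BR = L, leader payoff 6.
- M: BR = R, leader payoff 14.
- B: BR = C, leader payoff 5.
Maximizing over 6, 14, 5, Player 1 chooses M. Subgame-perfect outcome: (M, R) with payoffs (14, 14).
Now find the simultaneous Nash equilibrium.
Player 1's best replies: L→B; C→B; R→B.
Column's best replies: T→L; M→R; B→C.
The unique mutual best reply is (B, C), giving (5, 11).
Column earns 14 sequentially versus 11 at the Nash outcome: better off.

better off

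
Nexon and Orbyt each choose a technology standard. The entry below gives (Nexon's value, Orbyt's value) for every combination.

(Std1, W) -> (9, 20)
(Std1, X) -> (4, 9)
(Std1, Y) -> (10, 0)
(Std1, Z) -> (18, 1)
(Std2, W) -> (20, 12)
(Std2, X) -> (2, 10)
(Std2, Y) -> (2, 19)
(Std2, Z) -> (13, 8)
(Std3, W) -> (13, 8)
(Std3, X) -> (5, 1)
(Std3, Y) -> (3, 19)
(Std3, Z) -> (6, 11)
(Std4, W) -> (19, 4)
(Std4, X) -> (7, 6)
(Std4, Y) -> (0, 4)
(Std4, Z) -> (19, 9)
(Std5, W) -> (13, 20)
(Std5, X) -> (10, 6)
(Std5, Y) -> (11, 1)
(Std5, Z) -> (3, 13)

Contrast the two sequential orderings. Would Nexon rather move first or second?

second

If Nexon leads: Orbyt's best replies are Std1→W, Std2→Y, Std3→Y, Std4→Z, Std5→W; Nexon's induced payoffs 9, 2, 3, 19, 13; outcome (Std4, Z), payoffs (19, 9).
If Orbyt leads: Nexon's best replies are W→Std2, X→Std5, Y→Std5, Z→Std4; Orbyt's induced payoffs 12, 6, 1, 9; outcome (Std2, W), payoffs (20, 12).
Nexon gets 19 moving first and 20 moving second, so Nexon prefers to move second.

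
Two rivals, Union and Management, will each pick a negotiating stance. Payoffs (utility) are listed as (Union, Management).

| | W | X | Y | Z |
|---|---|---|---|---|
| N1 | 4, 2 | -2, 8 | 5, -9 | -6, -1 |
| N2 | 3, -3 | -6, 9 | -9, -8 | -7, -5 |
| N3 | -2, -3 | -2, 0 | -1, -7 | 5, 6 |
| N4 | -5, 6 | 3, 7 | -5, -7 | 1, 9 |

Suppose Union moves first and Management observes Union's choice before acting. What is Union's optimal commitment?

N3

Backward induction with Union moving first.
- N1: Management compares 2, 8, -9, -1 and picks X; Union would get -2.
- N2: Management compares -3, 9, -8, -5 and picks X; Union would get -6.
- N3: Management compares -3, 0, -7, 6 and picks Z; Union would get 5.
- N4: Management compares 6, 7, -7, 9 and picks Z; Union would get 1.
Union's induced payoffs are -2, -6, 5, 1, so Union commits to N3. Subgame-perfect outcome: (N3, Z) with payoffs (5, 6).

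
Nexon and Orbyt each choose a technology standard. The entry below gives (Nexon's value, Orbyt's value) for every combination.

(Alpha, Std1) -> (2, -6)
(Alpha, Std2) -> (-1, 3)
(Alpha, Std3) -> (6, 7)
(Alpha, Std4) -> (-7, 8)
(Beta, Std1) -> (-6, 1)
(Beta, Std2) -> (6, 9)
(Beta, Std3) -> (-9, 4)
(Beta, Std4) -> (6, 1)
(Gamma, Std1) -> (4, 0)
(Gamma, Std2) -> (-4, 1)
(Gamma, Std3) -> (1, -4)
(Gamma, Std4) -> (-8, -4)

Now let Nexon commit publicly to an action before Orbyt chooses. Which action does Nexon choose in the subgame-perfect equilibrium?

Beta

Work backward from Orbyt's decision.
- Alpha → Orbyt plays Std4 (best of -6, 3, 7, 8); Nexon gets -7.
- Beta → Orbyt plays Std2 (best of 1, 9, 4, 1); Nexon gets 6.
- Gamma → Orbyt plays Std2 (best of 0, 1, -4, -4); Nexon gets -4.
Among -7, 6, -4, the best is 6 at Beta. Subgame-perfect outcome: (Beta, Std2) with payoffs (6, 9).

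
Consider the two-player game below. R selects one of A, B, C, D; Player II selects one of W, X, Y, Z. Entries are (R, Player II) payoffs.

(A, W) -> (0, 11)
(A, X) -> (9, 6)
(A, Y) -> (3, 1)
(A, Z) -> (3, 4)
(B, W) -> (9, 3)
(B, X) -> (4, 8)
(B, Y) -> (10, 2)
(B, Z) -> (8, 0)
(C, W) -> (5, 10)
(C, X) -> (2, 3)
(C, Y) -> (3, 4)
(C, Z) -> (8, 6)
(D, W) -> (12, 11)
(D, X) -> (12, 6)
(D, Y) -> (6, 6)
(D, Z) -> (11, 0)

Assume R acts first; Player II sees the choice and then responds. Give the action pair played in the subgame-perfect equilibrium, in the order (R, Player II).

(D, W)

Work backward from Player II's decision.
- A: BR = W, leader payoff 0.
- B: BR = X, leader payoff 4.
- C: BR = W, leader payoff 5.
- D: BR = W, leader payoff 12.
R's induced payoffs are 0, 4, 5, 12, so R commits to D. Subgame-perfect outcome: (D, W) with payoffs (12, 11).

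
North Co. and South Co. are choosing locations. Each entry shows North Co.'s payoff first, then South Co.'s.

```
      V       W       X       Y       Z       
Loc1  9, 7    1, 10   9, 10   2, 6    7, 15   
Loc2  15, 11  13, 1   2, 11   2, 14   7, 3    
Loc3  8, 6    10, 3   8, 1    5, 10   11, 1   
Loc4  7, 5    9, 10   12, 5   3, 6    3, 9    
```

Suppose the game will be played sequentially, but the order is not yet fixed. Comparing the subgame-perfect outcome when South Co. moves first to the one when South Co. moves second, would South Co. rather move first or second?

If North Co. leads: South Co.'s best replies are Loc1→Z, Loc2→Y, Loc3→Y, Loc4→W; North Co.'s induced payoffs 7, 2, 5, 9; outcome (Loc4, W), payoffs (9, 10).
If South Co. leads: North Co.'s best replies are V→Loc2, W→Loc2, X→Loc4, Y→Loc3, Z→Loc3; South Co.'s induced payoffs 11, 1, 5, 10, 1; outcome (Loc2, V), payoffs (15, 11).
South Co. gets 11 moving first and 10 moving second, so South Co. prefers to move first.

first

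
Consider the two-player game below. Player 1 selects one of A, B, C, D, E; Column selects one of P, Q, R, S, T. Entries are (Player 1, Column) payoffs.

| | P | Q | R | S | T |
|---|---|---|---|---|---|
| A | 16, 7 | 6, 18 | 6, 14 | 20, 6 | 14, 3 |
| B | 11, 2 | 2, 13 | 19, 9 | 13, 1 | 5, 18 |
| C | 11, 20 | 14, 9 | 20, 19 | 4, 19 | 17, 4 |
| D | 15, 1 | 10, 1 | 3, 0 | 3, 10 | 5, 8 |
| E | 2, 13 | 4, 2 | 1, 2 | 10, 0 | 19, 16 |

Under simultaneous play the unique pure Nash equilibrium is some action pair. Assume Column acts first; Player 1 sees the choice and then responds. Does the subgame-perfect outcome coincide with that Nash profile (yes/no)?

Solve by backward induction (Column leads).
- P → Player 1 plays A (best of 16, 11, 11, 15, 2); Column gets 7.
- Q → Player 1 plays C (best of 6, 2, 14, 10, 4); Column gets 9.
- R → Player 1 plays C (best of 6, 19, 20, 3, 1); Column gets 19.
- S → Player 1 plays A (best of 20, 13, 4, 3, 10); Column gets 6.
- T → Player 1 plays E (best of 14, 5, 17, 5, 19); Column gets 16.
Column's induced payoffs are 7, 9, 19, 6, 16, so Column commits to R. Subgame-perfect outcome: (C, R) with payoffs (20, 19).
Under simultaneous play:
Player 1's best replies: P→A; Q→C; R→C; S→A; T→E.
Column's best replies: A→Q; B→T; C→P; D→S; E→T.
The unique mutual best reply is (E, T), giving (19, 16).
Sequential outcome (C, R) differs from the Nash profile (E, T).

no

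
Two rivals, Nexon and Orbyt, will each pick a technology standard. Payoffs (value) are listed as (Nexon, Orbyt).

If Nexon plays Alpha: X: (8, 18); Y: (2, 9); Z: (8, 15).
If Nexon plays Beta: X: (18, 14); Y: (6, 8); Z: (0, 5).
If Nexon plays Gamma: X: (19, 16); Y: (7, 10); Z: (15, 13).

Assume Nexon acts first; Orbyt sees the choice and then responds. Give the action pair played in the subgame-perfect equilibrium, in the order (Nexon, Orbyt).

Orbyt best-responds to each possible Nexon move:
- Alpha: Orbyt compares 18, 9, 15 and picks X; Nexon would get 8.
- Beta: Orbyt compares 14, 8, 5 and picks X; Nexon would get 18.
- Gamma: Orbyt compares 16, 10, 13 and picks X; Nexon would get 19.
Maximizing over 8, 18, 19, Nexon chooses Gamma. Subgame-perfect outcome: (Gamma, X) with payoffs (19, 16).

(Gamma, X)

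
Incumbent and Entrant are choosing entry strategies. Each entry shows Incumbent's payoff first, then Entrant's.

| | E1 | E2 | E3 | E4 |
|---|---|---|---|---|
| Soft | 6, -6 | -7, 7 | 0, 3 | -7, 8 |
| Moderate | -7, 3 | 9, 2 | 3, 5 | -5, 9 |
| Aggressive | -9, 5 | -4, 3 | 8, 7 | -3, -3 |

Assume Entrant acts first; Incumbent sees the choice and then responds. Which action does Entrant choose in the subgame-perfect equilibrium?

Work backward from Incumbent's decision.
- E1 → Incumbent plays Soft (best of 6, -7, -9); Entrant gets -6.
- E2 → Incumbent plays Moderate (best of -7, 9, -4); Entrant gets 2.
- E3 → Incumbent plays Aggressive (best of 0, 3, 8); Entrant gets 7.
- E4 → Incumbent plays Aggressive (best of -7, -5, -3); Entrant gets -3.
Among -6, 2, 7, -3, the best is 7 at E3. Subgame-perfect outcome: (Aggressive, E3) with payoffs (8, 7).

E3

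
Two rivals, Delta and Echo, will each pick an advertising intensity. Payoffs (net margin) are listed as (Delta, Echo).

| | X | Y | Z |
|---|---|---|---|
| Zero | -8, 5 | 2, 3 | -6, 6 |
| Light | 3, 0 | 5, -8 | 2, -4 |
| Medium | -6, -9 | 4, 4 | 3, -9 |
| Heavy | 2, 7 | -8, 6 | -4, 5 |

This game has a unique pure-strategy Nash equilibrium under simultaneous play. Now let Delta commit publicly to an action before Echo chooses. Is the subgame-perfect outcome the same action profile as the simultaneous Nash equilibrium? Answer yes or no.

Backward induction with Delta moving first.
- Zero → Echo plays Z (best of 5, 3, 6); Delta gets -6.
- Light → Echo plays X (best of 0, -8, -4); Delta gets 3.
- Medium → Echo plays Y (best of -9, 4, -9); Delta gets 4.
- Heavy → Echo plays X (best of 7, 6, 5); Delta gets 2.
Delta's induced payoffs are -6, 3, 4, 2, so Delta commits to Medium. Subgame-perfect outcome: (Medium, Y) with payoffs (4, 4).
For the simultaneous game, intersect best replies.
Delta's best replies: X→Light; Y→Light; Z→Medium.
Echo's best replies: Zero→Z; Light→X; Medium→Y; Heavy→X.
Only (Light, X) has each player best-responding; Nash payoffs (3, 0).
Sequential outcome (Medium, Y) differs from the Nash profile (Light, X).

no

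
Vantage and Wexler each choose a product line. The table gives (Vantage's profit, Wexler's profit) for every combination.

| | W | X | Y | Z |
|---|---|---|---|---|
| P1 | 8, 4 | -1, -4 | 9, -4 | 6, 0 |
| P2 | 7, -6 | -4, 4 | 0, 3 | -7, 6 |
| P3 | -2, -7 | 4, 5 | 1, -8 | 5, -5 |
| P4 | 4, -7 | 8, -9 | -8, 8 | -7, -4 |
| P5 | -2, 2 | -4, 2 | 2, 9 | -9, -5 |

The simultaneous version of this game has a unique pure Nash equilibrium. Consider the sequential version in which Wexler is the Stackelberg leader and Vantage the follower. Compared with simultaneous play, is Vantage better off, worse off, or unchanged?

Vantage best-responds to each possible Wexler move:
- W → Vantage plays P1 (best of 8, 7, -2, 4, -2); Wexler gets 4.
- X → Vantage plays P4 (best of -1, -4, 4, 8, -4); Wexler gets -9.
- Y → Vantage plays P1 (best of 9, 0, 1, -8, 2); Wexler gets -4.
- Z → Vantage plays P1 (best of 6, -7, 5, -7, -9); Wexler gets 0.
Among 4, -9, -4, 0, the best is 4 at W. Subgame-perfect outcome: (P1, W) with payoffs (8, 4).
Now find the simultaneous Nash equilibrium.
Vantage's best replies: W→P1; X→P4; Y→P1; Z→P1.
Wexler's best replies: P1→W; P2→Z; P3→X; P4→Y; P5→Y.
Only (P1, W) has each player best-responding; Nash payoffs (8, 4).
Vantage earns 8 sequentially versus 8 at the Nash outcome: unchanged.

unchanged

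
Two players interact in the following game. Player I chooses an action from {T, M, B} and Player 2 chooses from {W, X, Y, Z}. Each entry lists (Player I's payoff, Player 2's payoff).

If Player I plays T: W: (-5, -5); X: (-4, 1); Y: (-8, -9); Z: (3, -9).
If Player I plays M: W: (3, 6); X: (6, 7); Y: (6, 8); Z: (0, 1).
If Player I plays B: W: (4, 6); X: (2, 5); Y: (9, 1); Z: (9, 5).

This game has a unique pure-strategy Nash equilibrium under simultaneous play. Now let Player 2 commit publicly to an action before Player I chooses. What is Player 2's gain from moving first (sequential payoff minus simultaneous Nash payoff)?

1

Player I best-responds to each possible Player 2 move:
- W: BR = B, leader payoff 6.
- X: BR = M, leader payoff 7.
- Y: BR = B, leader payoff 1.
- Z: BR = B, leader payoff 5.
Maximizing over 6, 7, 1, 5, Player 2 chooses X. Subgame-perfect outcome: (M, X) with payoffs (6, 7).
Now find the simultaneous Nash equilibrium.
Player I's best replies: W→B; X→M; Y→B; Z→B.
Player 2's best replies: T→X; M→Y; B→W.
Only (B, W) has each player best-responding; Nash payoffs (4, 6).
Player 2's commitment gain: 7 − 6 = 1.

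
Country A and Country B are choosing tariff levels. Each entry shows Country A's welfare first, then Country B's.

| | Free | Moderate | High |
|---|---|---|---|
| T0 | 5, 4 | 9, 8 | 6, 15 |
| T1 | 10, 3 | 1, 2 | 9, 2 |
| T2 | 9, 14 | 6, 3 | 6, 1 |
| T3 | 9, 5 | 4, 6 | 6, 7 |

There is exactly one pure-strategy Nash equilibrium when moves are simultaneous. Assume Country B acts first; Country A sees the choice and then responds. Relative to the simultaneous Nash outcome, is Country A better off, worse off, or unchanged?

worse off

Country A best-responds to each possible Country B move:
- Free: Country A compares 5, 10, 9, 9 and picks T1; Country B would get 3.
- Moderate: Country A compares 9, 1, 6, 4 and picks T0; Country B would get 8.
- High: Country A compares 6, 9, 6, 6 and picks T1; Country B would get 2.
Country B's induced payoffs are 3, 8, 2, so Country B commits to Moderate. Subgame-perfect outcome: (T0, Moderate) with payoffs (9, 8).
For the simultaneous game, intersect best replies.
Country A's best replies: Free→T1; Moderate→T0; High→T1.
Country B's best replies: T0→High; T1→Free; T2→Free; T3→High.
Only (T1, Free) has each player best-responding; Nash payoffs (10, 3).
Country A earns 9 sequentially versus 10 at the Nash outcome: worse off.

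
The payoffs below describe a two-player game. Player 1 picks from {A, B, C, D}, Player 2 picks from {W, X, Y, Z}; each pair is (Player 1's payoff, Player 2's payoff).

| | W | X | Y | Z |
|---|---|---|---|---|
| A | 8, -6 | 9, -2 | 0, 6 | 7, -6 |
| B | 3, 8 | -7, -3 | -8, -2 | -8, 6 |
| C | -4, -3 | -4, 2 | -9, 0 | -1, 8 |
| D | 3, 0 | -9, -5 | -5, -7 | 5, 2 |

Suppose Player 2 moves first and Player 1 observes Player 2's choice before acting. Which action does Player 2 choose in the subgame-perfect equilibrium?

Player 1 best-responds to each possible Player 2 move:
- W: Player 1 compares 8, 3, -4, 3 and picks A; Player 2 would get -6.
- X: Player 1 compares 9, -7, -4, -9 and picks A; Player 2 would get -2.
- Y: Player 1 compares 0, -8, -9, -5 and picks A; Player 2 would get 6.
- Z: Player 1 compares 7, -8, -1, 5 and picks A; Player 2 would get -6.
Maximizing over -6, -2, 6, -6, Player 2 chooses Y. Subgame-perfect outcome: (A, Y) with payoffs (0, 6).

Y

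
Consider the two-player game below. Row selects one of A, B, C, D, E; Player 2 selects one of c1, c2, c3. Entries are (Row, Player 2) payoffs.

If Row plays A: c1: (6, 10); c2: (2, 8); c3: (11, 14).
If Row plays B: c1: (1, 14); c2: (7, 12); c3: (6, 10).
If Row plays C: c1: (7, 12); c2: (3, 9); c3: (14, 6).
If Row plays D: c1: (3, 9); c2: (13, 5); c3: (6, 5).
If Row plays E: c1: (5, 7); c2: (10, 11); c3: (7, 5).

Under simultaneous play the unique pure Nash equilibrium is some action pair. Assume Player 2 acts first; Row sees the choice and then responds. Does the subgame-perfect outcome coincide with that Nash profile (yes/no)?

yes

Backward induction with Player 2 moving first.
- c1: BR = C, leader payoff 12.
- c2: BR = D, leader payoff 5.
- c3: BR = C, leader payoff 6.
Maximizing over 12, 5, 6, Player 2 chooses c1. Subgame-perfect outcome: (C, c1) with payoffs (7, 12).
Now find the simultaneous Nash equilibrium.
Row's best replies: c1→C; c2→D; c3→C.
Player 2's best replies: A→c3; B→c1; C→c1; D→c1; E→c2.
The unique mutual best reply is (C, c1), giving (7, 12).
Sequential outcome (C, c1) coincides with the Nash profile (C, c1).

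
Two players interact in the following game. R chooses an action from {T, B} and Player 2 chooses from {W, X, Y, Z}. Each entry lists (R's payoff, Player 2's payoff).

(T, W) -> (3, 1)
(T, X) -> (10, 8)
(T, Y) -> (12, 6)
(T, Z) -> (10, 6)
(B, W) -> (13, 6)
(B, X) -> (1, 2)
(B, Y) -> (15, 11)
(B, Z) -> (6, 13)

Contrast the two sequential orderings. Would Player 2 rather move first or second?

If R leads: Player 2's best replies are T→X, B→Z; R's induced payoffs 10, 6; outcome (T, X), payoffs (10, 8).
If Player 2 leads: R's best replies are W→B, X→T, Y→B, Z→T; Player 2's induced payoffs 6, 8, 11, 6; outcome (B, Y), payoffs (15, 11).
Player 2 gets 11 moving first and 8 moving second, so Player 2 prefers to move first.

first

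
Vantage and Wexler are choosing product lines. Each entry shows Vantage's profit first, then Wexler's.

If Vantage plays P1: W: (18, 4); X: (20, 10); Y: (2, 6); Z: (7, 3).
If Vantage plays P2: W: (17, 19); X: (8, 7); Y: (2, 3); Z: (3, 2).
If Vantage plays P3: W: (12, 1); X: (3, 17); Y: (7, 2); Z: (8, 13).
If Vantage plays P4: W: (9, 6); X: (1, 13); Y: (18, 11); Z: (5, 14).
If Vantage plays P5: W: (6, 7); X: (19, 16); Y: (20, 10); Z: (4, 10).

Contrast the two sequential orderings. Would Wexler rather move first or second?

first

If Vantage leads: Wexler's best replies are P1→X, P2→W, P3→X, P4→Z, P5→X; Vantage's induced payoffs 20, 17, 3, 5, 19; outcome (P1, X), payoffs (20, 10).
If Wexler leads: Vantage's best replies are W→P1, X→P1, Y→P5, Z→P3; Wexler's induced payoffs 4, 10, 10, 13; outcome (P3, Z), payoffs (8, 13).
Wexler gets 13 moving first and 10 moving second, so Wexler prefers to move first.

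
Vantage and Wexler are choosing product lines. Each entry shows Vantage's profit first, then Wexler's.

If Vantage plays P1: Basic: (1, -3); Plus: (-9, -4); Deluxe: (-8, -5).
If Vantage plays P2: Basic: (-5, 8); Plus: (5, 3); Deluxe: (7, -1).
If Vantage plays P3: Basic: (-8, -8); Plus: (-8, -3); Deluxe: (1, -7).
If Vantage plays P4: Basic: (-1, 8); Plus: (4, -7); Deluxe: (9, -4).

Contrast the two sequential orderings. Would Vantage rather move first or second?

If Vantage leads: Wexler's best replies are P1→Basic, P2→Basic, P3→Plus, P4→Basic; Vantage's induced payoffs 1, -5, -8, -1; outcome (P1, Basic), payoffs (1, -3).
If Wexler leads: Vantage's best replies are Basic→P1, Plus→P2, Deluxe→P4; Wexler's induced payoffs -3, 3, -4; outcome (P2, Plus), payoffs (5, 3).
Vantage gets 1 moving first and 5 moving second, so Vantage prefers to move second.

second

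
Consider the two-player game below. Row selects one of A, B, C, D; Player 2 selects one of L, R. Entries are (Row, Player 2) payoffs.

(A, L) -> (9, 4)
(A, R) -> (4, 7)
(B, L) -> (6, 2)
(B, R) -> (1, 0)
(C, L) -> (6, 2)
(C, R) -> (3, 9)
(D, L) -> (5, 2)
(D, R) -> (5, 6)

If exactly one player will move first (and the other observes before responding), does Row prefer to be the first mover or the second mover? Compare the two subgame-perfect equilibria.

first

If Row leads: Player 2's best replies are A→R, B→L, C→R, D→R; Row's induced payoffs 4, 6, 3, 5; outcome (B, L), payoffs (6, 2).
If Player 2 leads: Row's best replies are L→A, R→D; Player 2's induced payoffs 4, 6; outcome (D, R), payoffs (5, 6).
Row gets 6 moving first and 5 moving second, so Row prefers to move first.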